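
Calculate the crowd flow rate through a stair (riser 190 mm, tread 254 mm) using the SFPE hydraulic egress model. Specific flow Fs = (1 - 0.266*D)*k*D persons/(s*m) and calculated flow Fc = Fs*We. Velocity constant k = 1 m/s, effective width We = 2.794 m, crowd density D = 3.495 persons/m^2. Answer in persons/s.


1 - 0.266*D = 1 - 0.266*3.495 = 0.070330
Fs = 0.070330 * 1 * 3.495 = 0.24580 persons/(s*m)
Fc = 0.24580 * 2.794 = 0.68677 persons/s

0.68677 persons/s


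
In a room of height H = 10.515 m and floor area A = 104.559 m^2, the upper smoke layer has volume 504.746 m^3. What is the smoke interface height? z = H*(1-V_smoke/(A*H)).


V/(A*H) = 0.45909
1 - 0.45909 = 0.54091
z = 10.515 * 0.54091 = 5.6876 m

5.6876 m


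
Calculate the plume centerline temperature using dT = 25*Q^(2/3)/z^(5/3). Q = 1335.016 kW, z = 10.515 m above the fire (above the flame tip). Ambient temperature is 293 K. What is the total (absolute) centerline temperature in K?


Q^(2/3) = 121.24
z^(5/3) = 50.468
dT = 25 * 121.24 / 50.468 = 60.060 K
T = 293 + 60.060 = 353.06 K

353.06 K


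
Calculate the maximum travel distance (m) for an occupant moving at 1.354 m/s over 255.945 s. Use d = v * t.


d = 1.354 * 255.945 = 346.55 m

346.55 m


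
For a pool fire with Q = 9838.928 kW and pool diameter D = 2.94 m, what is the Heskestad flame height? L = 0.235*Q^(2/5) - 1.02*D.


Q^(2/5) = 39.553
0.235 * Q^(2/5) = 9.2949
1.02 * D = 2.9988
L = 6.2961 m

6.2961 m


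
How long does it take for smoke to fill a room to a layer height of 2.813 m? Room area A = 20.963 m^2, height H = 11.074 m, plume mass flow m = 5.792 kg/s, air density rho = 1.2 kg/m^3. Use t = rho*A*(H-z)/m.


H - z = 8.261 m
t = 1.2 * 20.963 * 8.261 / 5.792 = 35.879 s

35.879 s


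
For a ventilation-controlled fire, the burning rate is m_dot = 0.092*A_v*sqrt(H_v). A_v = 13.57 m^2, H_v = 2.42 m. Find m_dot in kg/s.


sqrt(H_v) = 1.5556
m_dot = 0.092 * 13.57 * 1.5556 = 1.9421 kg/s

1.9421 kg/s


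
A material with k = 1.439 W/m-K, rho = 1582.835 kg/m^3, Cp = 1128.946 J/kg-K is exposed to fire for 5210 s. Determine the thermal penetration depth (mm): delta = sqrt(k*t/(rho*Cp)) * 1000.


alpha = 1.439 / (1582.835 * 1128.946) = 8.0529e-07 m^2/s
alpha * t = 0.0041956
delta = sqrt(0.0041956) * 1000 = 64.773 mm

64.773 mm


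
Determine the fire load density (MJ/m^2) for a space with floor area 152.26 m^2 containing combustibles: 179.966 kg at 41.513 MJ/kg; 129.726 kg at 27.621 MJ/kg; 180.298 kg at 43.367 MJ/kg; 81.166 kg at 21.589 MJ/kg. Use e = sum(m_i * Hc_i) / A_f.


Total energy = 179.966*41.513 + 129.726*27.621 + 180.298*43.367 + 81.166*21.589
= 7470.929 + 3583.162 + 7818.983 + 1752.293
= 20625.37 MJ
e = 20625.37 / 152.26 = 135.46 MJ/m^2

135.46 MJ/m^2


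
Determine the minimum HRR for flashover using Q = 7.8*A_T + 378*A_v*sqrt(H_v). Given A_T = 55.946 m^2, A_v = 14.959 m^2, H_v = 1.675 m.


7.8*A_T = 436.38
sqrt(H_v) = 1.2942
378*A_v*sqrt(H_v) = 7318.2
Q = 436.38 + 7318.2 = 7754.5 kW

7754.5 kW


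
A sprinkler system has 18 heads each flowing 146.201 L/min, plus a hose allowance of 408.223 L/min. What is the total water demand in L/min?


Sprinkler demand = 18 * 146.201 = 2631.618 L/min
Total = 2631.618 + 408.223 = 3039.841 L/min

3039.841 L/min


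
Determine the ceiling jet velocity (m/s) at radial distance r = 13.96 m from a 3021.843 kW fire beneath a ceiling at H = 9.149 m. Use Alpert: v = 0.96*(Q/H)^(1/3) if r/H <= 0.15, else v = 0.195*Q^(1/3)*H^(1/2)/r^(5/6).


r/H = 13.96 / 9.149 = 1.5258
r/H > 0.15, so v = 0.195*Q^(1/3)*H^(1/2)/r^(5/6)
Q^(1/3) = 14.457
H^(1/2) = 3.0247
r^(5/6) = 8.9965
v = 0.195 * 14.457 * 3.0247 / 8.9965 = 0.94785 m/s

0.94785 m/s


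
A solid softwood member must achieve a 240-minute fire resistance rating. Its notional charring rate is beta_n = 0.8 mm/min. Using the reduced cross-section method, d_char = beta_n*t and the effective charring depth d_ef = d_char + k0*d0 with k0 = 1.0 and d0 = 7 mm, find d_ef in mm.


d_char = 0.8 * 240 = 192 mm
d_ef = 192 + 1.0*7 = 199 mm

199 mm


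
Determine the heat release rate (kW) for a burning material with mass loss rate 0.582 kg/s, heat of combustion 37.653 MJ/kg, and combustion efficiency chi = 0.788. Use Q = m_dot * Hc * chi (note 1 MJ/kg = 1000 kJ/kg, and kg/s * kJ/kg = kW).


Hc = 37.653 MJ/kg = 37.653 * 1000 kJ/kg = 37653 kJ/kg
Q = 0.582 kg/s * 37653 kJ/kg * 0.788 = 17268 kW

17268 kW


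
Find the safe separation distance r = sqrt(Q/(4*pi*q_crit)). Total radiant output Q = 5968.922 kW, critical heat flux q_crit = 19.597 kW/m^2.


4*pi*q_crit = 246.26
Q/(4*pi*q_crit) = 24.238
r = sqrt(24.238) = 4.9232 m

4.9232 m


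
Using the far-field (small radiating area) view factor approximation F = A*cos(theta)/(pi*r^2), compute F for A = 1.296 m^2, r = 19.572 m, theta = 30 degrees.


cos(30 deg) = 0.86603
pi*r^2 = 1203.4
F = 1.296 * 0.86603 / 1203.4 = 0.00093264

0.00093264


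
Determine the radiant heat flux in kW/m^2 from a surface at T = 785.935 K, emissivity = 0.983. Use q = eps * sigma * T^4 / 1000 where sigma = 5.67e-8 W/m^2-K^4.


T^4 = 3.8155e+11
q = 0.983 * 5.67e-8 * 3.8155e+11 / 1000 = 21.266 kW/m^2

21.266 kW/m^2


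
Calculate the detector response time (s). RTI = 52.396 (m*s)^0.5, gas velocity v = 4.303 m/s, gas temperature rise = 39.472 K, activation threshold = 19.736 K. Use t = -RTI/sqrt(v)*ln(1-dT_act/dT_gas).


dT_act/dT_gas = 0.5
ln(1 - 0.5) = -0.69315
t = -52.396 / sqrt(4.303) * -0.69315 = 17.508 s

17.508 s


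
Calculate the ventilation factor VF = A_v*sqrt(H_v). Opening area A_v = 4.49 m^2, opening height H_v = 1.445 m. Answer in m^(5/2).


sqrt(H_v) = 1.2021
VF = 4.49 * 1.2021 = 5.3973 m^(5/2)

5.3973 m^(5/2)


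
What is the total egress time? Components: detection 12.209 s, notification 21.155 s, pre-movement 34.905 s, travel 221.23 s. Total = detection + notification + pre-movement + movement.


Total = 12.209 + 21.155 + 34.905 + 221.23 = 289.499 s

289.499 s


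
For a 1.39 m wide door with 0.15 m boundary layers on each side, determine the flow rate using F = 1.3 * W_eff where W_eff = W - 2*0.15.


W_eff = 1.39 - 0.30 = 1.09 m
F = 1.3 * 1.09 = 1.417 persons/s

1.417 persons/s


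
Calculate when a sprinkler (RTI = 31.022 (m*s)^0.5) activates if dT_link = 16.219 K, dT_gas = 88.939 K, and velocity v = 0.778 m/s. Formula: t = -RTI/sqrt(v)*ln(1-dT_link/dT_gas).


dT_link/dT_gas = 0.18236
ln(1 - 0.18236) = -0.20133
t = -31.022 / sqrt(0.778) * -0.20133 = 7.0811 s

7.0811 s


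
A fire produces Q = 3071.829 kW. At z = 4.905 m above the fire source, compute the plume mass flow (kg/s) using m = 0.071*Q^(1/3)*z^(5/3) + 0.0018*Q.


Q^(1/3) = 14.537
z^(5/3) = 14.160
First term = 0.071 * 14.537 * 14.160 = 14.615
Second term = 0.0018 * 3071.829 = 5.5293
m = 20.144 kg/s

20.144 kg/s


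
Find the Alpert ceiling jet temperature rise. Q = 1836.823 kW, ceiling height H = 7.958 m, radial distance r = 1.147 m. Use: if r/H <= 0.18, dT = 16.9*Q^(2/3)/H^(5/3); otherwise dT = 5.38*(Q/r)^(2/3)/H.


r/H = 1.147 / 7.958 = 0.14413
r/H <= 0.18, so dT = 16.9*Q^(2/3)/H^(5/3)
Q^(2/3) = 149.98
H^(5/3) = 31.720
dT = 16.9 * 149.98 / 31.720 = 79.908 K

79.908 K


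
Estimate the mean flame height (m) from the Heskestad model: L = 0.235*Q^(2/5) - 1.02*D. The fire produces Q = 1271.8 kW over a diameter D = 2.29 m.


Q^(2/5) = 17.449
0.235 * Q^(2/5) = 4.1005
1.02 * D = 2.3358
L = 1.7647 m

1.7647 m


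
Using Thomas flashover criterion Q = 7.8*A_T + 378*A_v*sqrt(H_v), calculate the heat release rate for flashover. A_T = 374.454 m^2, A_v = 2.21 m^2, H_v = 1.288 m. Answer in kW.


7.8*A_T = 2920.7
sqrt(H_v) = 1.1349
378*A_v*sqrt(H_v) = 948.07
Q = 2920.7 + 948.07 = 3868.8 kW

3868.8 kW


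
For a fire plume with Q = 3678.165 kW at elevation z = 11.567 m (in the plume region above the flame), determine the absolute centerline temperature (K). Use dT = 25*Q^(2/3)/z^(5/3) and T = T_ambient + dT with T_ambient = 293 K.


Q^(2/3) = 238.28
z^(5/3) = 59.161
dT = 25 * 238.28 / 59.161 = 100.69 K
T = 293 + 100.69 = 393.69 K

393.69 K


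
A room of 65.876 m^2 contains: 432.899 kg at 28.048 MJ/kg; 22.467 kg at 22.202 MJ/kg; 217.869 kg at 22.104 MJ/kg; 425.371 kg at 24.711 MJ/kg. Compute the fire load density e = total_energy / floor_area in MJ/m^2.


Total energy = 432.899*28.048 + 22.467*22.202 + 217.869*22.104 + 425.371*24.711
= 12141.95 + 498.8123 + 4815.776 + 10511.34
= 27967.88 MJ
e = 27967.88 / 65.876 = 424.55 MJ/m^2

424.55 MJ/m^2


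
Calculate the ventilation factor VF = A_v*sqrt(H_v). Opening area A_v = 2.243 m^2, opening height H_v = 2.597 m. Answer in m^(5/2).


sqrt(H_v) = 1.6115
VF = 2.243 * 1.6115 = 3.6146 m^(5/2)

3.6146 m^(5/2)


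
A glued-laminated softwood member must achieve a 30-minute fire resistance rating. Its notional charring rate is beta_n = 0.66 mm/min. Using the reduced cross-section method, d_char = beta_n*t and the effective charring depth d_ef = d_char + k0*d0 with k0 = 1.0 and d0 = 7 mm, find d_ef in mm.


d_char = 0.66 * 30 = 19.8 mm
d_ef = 19.8 + 1.0*7 = 26.8 mm

26.8 mm


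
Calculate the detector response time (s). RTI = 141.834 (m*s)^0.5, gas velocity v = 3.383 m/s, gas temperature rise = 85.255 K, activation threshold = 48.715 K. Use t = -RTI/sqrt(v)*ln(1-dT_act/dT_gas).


dT_act/dT_gas = 0.57140
ln(1 - 0.57140) = -0.84724
t = -141.834 / sqrt(3.383) * -0.84724 = 65.333 s

65.333 s


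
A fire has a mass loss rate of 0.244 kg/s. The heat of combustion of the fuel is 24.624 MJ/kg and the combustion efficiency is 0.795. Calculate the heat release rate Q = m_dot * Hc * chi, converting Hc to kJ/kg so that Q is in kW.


Hc = 24.624 MJ/kg = 24.624 * 1000 kJ/kg = 24624 kJ/kg
Q = 0.244 kg/s * 24624 kJ/kg * 0.795 = 4776.6 kW

4776.6 kW


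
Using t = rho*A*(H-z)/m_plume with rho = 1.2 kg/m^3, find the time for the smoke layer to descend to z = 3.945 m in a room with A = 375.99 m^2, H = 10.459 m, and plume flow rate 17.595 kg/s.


H - z = 6.514 m
t = 1.2 * 375.99 * 6.514 / 17.595 = 167.04 s

167.04 s


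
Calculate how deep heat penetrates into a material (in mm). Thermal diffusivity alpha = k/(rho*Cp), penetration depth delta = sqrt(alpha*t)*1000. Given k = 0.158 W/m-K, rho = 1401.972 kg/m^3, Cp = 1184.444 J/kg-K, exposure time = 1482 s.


alpha = 0.158 / (1401.972 * 1184.444) = 9.5149e-08 m^2/s
alpha * t = 0.00014101
delta = sqrt(0.00014101) * 1000 = 11.875 mm

11.875 mm


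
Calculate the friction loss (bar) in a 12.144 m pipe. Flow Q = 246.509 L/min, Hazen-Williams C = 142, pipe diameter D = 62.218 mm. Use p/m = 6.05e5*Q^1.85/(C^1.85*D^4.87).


Q^1.85 = 26601
C^1.85 = 9588.1
D^4.87 = 5.4497e+08
p/m = 0.0030799 bar/m
p_total = 0.0030799 * 12.144 = 0.037403 bar

0.037403 bar


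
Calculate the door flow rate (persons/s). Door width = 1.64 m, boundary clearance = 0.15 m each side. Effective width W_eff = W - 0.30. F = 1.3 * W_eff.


W_eff = 1.64 - 0.30 = 1.34 m
F = 1.3 * 1.34 = 1.742 persons/s

1.742 persons/s


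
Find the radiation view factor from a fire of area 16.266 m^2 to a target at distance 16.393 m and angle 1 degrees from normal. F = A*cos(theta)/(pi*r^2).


cos(1 deg) = 0.99985
pi*r^2 = 844.24
F = 16.266 * 0.99985 / 844.24 = 0.019264

0.019264


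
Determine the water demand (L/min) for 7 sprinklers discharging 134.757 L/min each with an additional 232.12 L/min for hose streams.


Sprinkler demand = 7 * 134.757 = 943.299 L/min
Total = 943.299 + 232.12 = 1175.419 L/min

1175.419 L/min


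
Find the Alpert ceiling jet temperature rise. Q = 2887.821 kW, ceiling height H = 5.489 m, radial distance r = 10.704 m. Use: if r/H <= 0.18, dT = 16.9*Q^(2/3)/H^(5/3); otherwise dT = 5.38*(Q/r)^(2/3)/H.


r/H = 10.704 / 5.489 = 1.9501
r/H > 0.18, so dT = 5.38*(Q/r)^(2/3)/H
Q/r = 269.79
(Q/r)^(2/3) = 41.753
dT = 5.38 * 41.753 / 5.489 = 40.923 K

40.923 K


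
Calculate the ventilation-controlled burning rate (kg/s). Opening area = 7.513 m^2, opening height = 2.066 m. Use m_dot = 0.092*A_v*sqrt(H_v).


sqrt(H_v) = 1.4374
m_dot = 0.092 * 7.513 * 1.4374 = 0.99350 kg/s

0.99350 kg/s


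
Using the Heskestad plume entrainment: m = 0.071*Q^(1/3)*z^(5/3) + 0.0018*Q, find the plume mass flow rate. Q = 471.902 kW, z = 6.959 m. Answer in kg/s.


Q^(1/3) = 7.7855
z^(5/3) = 25.366
First term = 0.071 * 7.7855 * 25.366 = 14.021
Second term = 0.0018 * 471.902 = 0.84942
m = 14.871 kg/s

14.871 kg/s


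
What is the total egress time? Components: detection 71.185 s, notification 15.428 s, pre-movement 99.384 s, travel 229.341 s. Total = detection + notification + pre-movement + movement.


Total = 71.185 + 15.428 + 99.384 + 229.341 = 415.338 s

415.338 s


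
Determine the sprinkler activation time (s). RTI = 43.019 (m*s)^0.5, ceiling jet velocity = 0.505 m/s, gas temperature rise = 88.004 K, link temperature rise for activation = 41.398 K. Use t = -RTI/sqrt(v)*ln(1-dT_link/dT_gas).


dT_link/dT_gas = 0.47041
ln(1 - 0.47041) = -0.63565
t = -43.019 / sqrt(0.505) * -0.63565 = 38.480 s

38.480 s


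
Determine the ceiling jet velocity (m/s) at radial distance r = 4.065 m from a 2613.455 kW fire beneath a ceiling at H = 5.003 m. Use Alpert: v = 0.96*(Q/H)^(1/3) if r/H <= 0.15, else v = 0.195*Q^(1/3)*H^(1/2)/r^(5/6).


r/H = 4.065 / 5.003 = 0.81251
r/H > 0.15, so v = 0.195*Q^(1/3)*H^(1/2)/r^(5/6)
Q^(1/3) = 13.774
H^(1/2) = 2.2367
r^(5/6) = 3.2177
v = 0.195 * 13.774 * 2.2367 / 3.2177 = 1.8671 m/s

1.8671 m/s


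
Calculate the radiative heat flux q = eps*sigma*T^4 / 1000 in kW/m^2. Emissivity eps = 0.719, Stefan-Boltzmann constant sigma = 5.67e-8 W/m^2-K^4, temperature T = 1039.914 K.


T^4 = 1.1695e+12
q = 0.719 * 5.67e-8 * 1.1695e+12 / 1000 = 47.676 kW/m^2

47.676 kW/m^2


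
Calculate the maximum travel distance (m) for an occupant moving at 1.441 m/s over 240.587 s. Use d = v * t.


d = 1.441 * 240.587 = 346.69 m

346.69 m


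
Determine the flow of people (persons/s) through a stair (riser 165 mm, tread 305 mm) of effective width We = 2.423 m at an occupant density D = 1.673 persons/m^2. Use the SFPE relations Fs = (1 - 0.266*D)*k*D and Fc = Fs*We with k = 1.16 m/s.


1 - 0.266*D = 1 - 0.266*1.673 = 0.55498
Fs = 0.55498 * 1.16 * 1.673 = 1.0770 persons/(s*m)
Fc = 1.0770 * 2.423 = 2.6097 persons/s

2.6097 persons/s


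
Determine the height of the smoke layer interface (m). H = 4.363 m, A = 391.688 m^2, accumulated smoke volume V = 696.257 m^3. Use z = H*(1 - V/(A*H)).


V/(A*H) = 0.40742
1 - 0.40742 = 0.59258
z = 4.363 * 0.59258 = 2.5854 m

2.5854 m


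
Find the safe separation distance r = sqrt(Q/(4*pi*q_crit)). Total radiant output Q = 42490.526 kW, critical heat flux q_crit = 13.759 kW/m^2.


4*pi*q_crit = 172.90
Q/(4*pi*q_crit) = 245.75
r = sqrt(245.75) = 15.676 m

15.676 m


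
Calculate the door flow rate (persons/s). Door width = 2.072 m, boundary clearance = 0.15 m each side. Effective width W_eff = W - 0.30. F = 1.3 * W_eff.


W_eff = 2.072 - 0.30 = 1.772 m
F = 1.3 * 1.772 = 2.3036 persons/s

2.3036 persons/s


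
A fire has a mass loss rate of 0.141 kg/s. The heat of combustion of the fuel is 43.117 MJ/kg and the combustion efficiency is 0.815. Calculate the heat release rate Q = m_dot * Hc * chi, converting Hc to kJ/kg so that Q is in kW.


Hc = 43.117 MJ/kg = 43.117 * 1000 kJ/kg = 43117 kJ/kg
Q = 0.141 kg/s * 43117 kJ/kg * 0.815 = 4954.8 kW

4954.8 kW


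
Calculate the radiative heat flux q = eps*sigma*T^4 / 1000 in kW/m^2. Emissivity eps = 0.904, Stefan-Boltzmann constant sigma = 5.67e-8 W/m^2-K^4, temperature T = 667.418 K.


T^4 = 1.9842e+11
q = 0.904 * 5.67e-8 * 1.9842e+11 / 1000 = 10.171 kW/m^2

10.171 kW/m^2


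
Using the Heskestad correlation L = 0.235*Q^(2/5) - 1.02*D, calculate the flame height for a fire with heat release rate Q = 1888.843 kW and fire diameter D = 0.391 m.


Q^(2/5) = 20.440
0.235 * Q^(2/5) = 4.8034
1.02 * D = 0.39882
L = 4.4046 m

4.4046 m


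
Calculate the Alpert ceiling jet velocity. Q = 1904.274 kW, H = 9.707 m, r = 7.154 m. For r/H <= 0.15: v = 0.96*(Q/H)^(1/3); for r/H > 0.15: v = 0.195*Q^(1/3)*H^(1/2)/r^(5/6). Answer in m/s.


r/H = 7.154 / 9.707 = 0.73699
r/H > 0.15, so v = 0.195*Q^(1/3)*H^(1/2)/r^(5/6)
Q^(1/3) = 12.395
H^(1/2) = 3.1156
r^(5/6) = 5.1538
v = 0.195 * 12.395 * 3.1156 / 5.1538 = 1.4612 m/s

1.4612 m/s


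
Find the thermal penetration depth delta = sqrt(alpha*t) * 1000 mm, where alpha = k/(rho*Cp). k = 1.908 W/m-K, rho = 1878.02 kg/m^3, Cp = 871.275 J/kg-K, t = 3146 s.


alpha = 1.908 / (1878.02 * 871.275) = 1.1661e-06 m^2/s
alpha * t = 0.0036684
delta = sqrt(0.0036684) * 1000 = 60.568 mm

60.568 mm


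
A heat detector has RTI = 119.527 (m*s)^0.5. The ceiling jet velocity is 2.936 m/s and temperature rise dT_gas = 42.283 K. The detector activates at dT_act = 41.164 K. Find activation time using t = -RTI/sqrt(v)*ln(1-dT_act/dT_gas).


dT_act/dT_gas = 0.97354
ln(1 - 0.97354) = -3.6319
t = -119.527 / sqrt(2.936) * -3.6319 = 253.35 s

253.35 s


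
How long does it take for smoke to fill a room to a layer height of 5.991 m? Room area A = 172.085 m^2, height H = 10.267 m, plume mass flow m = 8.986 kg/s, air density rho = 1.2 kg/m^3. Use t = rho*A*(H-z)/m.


H - z = 4.276 m
t = 1.2 * 172.085 * 4.276 / 8.986 = 98.264 s

98.264 s


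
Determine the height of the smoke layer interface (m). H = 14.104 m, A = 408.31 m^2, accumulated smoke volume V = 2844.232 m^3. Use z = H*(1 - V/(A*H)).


V/(A*H) = 0.49389
1 - 0.49389 = 0.50611
z = 14.104 * 0.50611 = 7.1381 m

7.1381 m


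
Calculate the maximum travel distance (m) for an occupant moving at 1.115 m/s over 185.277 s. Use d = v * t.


d = 1.115 * 185.277 = 206.58 m

206.58 m


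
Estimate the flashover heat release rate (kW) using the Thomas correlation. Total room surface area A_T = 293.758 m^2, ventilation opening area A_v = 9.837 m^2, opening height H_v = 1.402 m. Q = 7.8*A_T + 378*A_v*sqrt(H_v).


7.8*A_T = 2291.3
sqrt(H_v) = 1.1841
378*A_v*sqrt(H_v) = 4402.8
Q = 2291.3 + 4402.8 = 6694.1 kW

6694.1 kW


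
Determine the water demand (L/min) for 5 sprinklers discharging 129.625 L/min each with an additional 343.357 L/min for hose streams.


Sprinkler demand = 5 * 129.625 = 648.125 L/min
Total = 648.125 + 343.357 = 991.482 L/min

991.482 L/min


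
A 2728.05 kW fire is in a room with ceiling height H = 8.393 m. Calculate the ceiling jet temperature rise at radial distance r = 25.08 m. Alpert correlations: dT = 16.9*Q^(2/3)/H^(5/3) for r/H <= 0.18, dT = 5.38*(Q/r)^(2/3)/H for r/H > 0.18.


r/H = 25.08 / 8.393 = 2.9882
r/H > 0.18, so dT = 5.38*(Q/r)^(2/3)/H
Q/r = 108.77
(Q/r)^(2/3) = 22.787
dT = 5.38 * 22.787 / 8.393 = 14.607 K

14.607 K


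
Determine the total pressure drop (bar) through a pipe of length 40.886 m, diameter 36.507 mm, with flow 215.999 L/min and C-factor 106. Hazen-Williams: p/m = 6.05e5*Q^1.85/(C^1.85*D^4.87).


Q^1.85 = 20832
C^1.85 = 5582.3
D^4.87 = 4.0623e+07
p/m = 0.055578 bar/m
p_total = 0.055578 * 40.886 = 2.2724 bar

2.2724 bar


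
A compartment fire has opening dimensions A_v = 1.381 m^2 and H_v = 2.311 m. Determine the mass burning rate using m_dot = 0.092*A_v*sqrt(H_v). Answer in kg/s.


sqrt(H_v) = 1.5202
m_dot = 0.092 * 1.381 * 1.5202 = 0.19314 kg/s

0.19314 kg/s


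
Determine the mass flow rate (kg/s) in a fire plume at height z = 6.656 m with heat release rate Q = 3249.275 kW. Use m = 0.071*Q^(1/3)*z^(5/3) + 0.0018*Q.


Q^(1/3) = 14.811
z^(5/3) = 23.552
First term = 0.071 * 14.811 * 23.552 = 24.767
Second term = 0.0018 * 3249.275 = 5.8487
m = 30.616 kg/s

30.616 kg/s


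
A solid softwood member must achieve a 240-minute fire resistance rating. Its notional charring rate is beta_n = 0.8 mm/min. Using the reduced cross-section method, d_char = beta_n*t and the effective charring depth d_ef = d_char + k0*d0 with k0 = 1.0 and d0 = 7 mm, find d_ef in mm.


d_char = 0.8 * 240 = 192 mm
d_ef = 192 + 1.0*7 = 199 mm

199 mm


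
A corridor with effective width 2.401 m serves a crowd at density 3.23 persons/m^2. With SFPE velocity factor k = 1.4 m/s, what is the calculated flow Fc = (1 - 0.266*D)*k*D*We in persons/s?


1 - 0.266*D = 1 - 0.266*3.23 = 0.14082
Fs = 0.14082 * 1.4 * 3.23 = 0.63679 persons/(s*m)
Fc = 0.63679 * 2.401 = 1.5289 persons/s

1.5289 persons/s


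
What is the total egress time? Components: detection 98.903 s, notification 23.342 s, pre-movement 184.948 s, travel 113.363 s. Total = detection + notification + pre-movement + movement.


Total = 98.903 + 23.342 + 184.948 + 113.363 = 420.556 s

420.556 s


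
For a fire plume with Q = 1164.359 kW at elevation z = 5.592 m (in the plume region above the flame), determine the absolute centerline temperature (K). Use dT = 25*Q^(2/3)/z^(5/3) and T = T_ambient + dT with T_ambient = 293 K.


Q^(2/3) = 110.68
z^(5/3) = 17.618
dT = 25 * 110.68 / 17.618 = 157.06 K
T = 293 + 157.06 = 450.06 K

450.06 K


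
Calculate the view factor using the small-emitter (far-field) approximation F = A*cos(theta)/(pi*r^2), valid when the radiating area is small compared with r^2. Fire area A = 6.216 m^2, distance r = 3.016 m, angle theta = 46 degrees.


cos(46 deg) = 0.69466
pi*r^2 = 28.577
F = 6.216 * 0.69466 / 28.577 = 0.15110

0.15110


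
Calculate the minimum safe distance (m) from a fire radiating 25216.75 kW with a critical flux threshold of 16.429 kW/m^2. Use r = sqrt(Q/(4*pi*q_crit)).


4*pi*q_crit = 206.45
Q/(4*pi*q_crit) = 122.14
r = sqrt(122.14) = 11.052 m

11.052 m


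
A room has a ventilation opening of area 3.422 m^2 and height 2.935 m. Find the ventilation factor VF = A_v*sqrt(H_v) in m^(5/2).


sqrt(H_v) = 1.7132
VF = 3.422 * 1.7132 = 5.8625 m^(5/2)

5.8625 m^(5/2)


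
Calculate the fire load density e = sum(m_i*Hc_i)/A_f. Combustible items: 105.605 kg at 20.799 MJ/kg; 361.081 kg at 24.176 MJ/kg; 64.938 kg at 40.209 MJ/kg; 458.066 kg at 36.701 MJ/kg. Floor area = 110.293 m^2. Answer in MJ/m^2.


Total energy = 105.605*20.799 + 361.081*24.176 + 64.938*40.209 + 458.066*36.701
= 2196.478 + 8729.494 + 2611.092 + 16811.48
= 30348.54 MJ
e = 30348.54 / 110.293 = 275.16 MJ/m^2

275.16 MJ/m^2


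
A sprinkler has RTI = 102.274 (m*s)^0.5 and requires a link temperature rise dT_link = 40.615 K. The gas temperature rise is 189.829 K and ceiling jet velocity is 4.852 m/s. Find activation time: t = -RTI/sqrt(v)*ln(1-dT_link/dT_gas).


dT_link/dT_gas = 0.21396
ln(1 - 0.21396) = -0.24074
t = -102.274 / sqrt(4.852) * -0.24074 = 11.178 s

11.178 s


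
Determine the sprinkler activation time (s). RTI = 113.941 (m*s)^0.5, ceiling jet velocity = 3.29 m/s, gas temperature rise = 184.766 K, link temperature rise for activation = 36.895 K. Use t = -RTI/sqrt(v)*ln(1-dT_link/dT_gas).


dT_link/dT_gas = 0.19969
ln(1 - 0.19969) = -0.22275
t = -113.941 / sqrt(3.29) * -0.22275 = 13.993 s

13.993 s


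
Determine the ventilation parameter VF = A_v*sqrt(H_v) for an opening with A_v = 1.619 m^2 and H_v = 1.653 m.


sqrt(H_v) = 1.2857
VF = 1.619 * 1.2857 = 2.0815 m^(5/2)

2.0815 m^(5/2)


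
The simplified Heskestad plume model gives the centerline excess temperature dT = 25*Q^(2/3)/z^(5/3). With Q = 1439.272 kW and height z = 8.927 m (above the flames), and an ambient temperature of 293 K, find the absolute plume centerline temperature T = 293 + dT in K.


Q^(2/3) = 127.48
z^(5/3) = 38.416
dT = 25 * 127.48 / 38.416 = 82.958 K
T = 293 + 82.958 = 375.96 K

375.96 K


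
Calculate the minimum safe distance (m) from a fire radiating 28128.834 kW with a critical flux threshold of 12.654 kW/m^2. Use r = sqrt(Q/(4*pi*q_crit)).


4*pi*q_crit = 159.01
Q/(4*pi*q_crit) = 176.89
r = sqrt(176.89) = 13.300 m

13.300 m


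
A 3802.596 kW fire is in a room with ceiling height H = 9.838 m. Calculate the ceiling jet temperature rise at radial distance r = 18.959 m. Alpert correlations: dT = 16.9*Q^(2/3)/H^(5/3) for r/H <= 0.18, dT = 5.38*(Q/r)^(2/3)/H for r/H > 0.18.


r/H = 18.959 / 9.838 = 1.9271
r/H > 0.18, so dT = 5.38*(Q/r)^(2/3)/H
Q/r = 200.57
(Q/r)^(2/3) = 34.264
dT = 5.38 * 34.264 / 9.838 = 18.738 K

18.738 K


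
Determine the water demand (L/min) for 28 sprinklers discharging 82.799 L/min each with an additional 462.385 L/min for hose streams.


Sprinkler demand = 28 * 82.799 = 2318.372 L/min
Total = 2318.372 + 462.385 = 2780.757 L/min

2780.757 L/min


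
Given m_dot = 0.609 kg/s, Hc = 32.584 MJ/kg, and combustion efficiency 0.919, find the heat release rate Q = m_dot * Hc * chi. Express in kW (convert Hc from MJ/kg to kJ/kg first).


Hc = 32.584 MJ/kg = 32.584 * 1000 kJ/kg = 32584 kJ/kg
Q = 0.609 kg/s * 32584 kJ/kg * 0.919 = 18236 kW

18236 kW


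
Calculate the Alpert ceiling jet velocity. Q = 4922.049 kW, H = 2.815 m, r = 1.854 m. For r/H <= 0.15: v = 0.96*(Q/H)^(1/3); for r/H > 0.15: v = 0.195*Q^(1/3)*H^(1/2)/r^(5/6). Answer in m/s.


r/H = 1.854 / 2.815 = 0.65861
r/H > 0.15, so v = 0.195*Q^(1/3)*H^(1/2)/r^(5/6)
Q^(1/3) = 17.010
H^(1/2) = 1.6778
r^(5/6) = 1.6727
v = 0.195 * 17.010 * 1.6778 / 1.6727 = 3.3271 m/s

3.3271 m/s


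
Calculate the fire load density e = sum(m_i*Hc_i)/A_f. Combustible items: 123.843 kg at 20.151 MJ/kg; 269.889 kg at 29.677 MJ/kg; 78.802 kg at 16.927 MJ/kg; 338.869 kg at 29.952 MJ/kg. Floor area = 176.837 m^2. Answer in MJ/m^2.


Total energy = 123.843*20.151 + 269.889*29.677 + 78.802*16.927 + 338.869*29.952
= 2495.560 + 8009.496 + 1333.881 + 10149.80
= 21988.74 MJ
e = 21988.74 / 176.837 = 124.34 MJ/m^2

124.34 MJ/m^2


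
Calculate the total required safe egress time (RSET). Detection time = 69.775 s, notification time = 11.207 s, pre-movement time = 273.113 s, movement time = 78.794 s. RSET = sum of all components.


Total = 69.775 + 11.207 + 273.113 + 78.794 = 432.889 s

432.889 s


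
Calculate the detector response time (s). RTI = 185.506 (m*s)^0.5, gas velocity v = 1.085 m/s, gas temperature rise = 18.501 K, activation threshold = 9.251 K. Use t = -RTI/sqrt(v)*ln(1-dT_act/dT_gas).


dT_act/dT_gas = 0.50003
ln(1 - 0.50003) = -0.69320
t = -185.506 / sqrt(1.085) * -0.69320 = 123.45 s

123.45 s


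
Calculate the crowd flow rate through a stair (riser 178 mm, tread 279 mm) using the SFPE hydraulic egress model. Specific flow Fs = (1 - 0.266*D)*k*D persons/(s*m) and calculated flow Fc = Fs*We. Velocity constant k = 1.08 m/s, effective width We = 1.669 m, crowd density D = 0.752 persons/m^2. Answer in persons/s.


1 - 0.266*D = 1 - 0.266*0.752 = 0.79997
Fs = 0.79997 * 1.08 * 0.752 = 0.64970 persons/(s*m)
Fc = 0.64970 * 1.669 = 1.0844 persons/s

1.0844 persons/s


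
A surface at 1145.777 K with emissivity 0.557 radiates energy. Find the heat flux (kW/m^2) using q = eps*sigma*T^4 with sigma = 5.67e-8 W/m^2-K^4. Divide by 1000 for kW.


T^4 = 1.7235e+12
q = 0.557 * 5.67e-8 * 1.7235e+12 / 1000 = 54.430 kW/m^2

54.430 kW/m^2


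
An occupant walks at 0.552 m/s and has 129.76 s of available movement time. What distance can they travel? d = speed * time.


d = 0.552 * 129.76 = 71.628 m

71.628 m


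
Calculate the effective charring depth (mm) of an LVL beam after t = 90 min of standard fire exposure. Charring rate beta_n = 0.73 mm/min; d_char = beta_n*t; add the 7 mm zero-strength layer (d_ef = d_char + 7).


d_char = 0.73 * 90 = 65.7 mm
d_ef = 65.7 + 1.0*7 = 72.7 mm

72.7 mm


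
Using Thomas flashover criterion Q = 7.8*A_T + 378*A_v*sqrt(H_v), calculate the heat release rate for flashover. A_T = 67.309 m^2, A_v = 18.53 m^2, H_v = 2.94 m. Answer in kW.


7.8*A_T = 525.01
sqrt(H_v) = 1.7146
378*A_v*sqrt(H_v) = 12010
Q = 525.01 + 12010 = 12535 kW

12535 kW


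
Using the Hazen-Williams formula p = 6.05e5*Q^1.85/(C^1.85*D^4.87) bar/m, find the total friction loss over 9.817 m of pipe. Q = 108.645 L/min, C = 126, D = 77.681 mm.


Q^1.85 = 5842.8
C^1.85 = 7685.7
D^4.87 = 1.6063e+09
p/m = 0.00028632 bar/m
p_total = 0.00028632 * 9.817 = 0.0028108 bar

0.0028108 bar


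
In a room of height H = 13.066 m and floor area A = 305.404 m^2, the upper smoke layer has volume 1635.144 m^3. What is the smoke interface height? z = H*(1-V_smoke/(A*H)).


V/(A*H) = 0.40977
1 - 0.40977 = 0.59023
z = 13.066 * 0.59023 = 7.7120 m

7.7120 m


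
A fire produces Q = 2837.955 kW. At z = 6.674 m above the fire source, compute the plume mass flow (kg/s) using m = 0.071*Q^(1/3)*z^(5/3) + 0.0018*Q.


Q^(1/3) = 14.158
z^(5/3) = 23.658
First term = 0.071 * 14.158 * 23.658 = 23.781
Second term = 0.0018 * 2837.955 = 5.1083
m = 28.890 kg/s

28.890 kg/s


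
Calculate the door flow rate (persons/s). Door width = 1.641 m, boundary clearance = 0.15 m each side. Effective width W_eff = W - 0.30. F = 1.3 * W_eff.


W_eff = 1.641 - 0.30 = 1.341 m
F = 1.3 * 1.341 = 1.7433 persons/s

1.7433 persons/s


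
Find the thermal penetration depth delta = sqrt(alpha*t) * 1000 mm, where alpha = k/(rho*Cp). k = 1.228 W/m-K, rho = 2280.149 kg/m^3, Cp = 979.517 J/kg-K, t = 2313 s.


alpha = 1.228 / (2280.149 * 979.517) = 5.4982e-07 m^2/s
alpha * t = 0.0012717
delta = sqrt(0.0012717) * 1000 = 35.661 mm

35.661 mm


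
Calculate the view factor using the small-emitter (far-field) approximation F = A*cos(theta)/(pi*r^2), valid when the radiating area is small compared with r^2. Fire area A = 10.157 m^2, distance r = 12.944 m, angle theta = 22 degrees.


cos(22 deg) = 0.92718
pi*r^2 = 526.36
F = 10.157 * 0.92718 / 526.36 = 0.017891

0.017891


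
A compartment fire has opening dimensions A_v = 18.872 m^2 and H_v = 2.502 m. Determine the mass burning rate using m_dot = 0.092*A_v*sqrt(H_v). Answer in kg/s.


sqrt(H_v) = 1.5818
m_dot = 0.092 * 18.872 * 1.5818 = 2.7463 kg/s

2.7463 kg/s


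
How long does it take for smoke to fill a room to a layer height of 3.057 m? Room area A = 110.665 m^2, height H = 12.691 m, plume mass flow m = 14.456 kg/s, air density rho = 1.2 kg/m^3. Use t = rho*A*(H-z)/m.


H - z = 9.634 m
t = 1.2 * 110.665 * 9.634 / 14.456 = 88.501 s

88.501 s


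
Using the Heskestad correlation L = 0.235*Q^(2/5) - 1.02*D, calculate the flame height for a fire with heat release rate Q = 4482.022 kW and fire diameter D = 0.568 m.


Q^(2/5) = 28.879
0.235 * Q^(2/5) = 6.7867
1.02 * D = 0.57936
L = 6.2073 m

6.2073 m


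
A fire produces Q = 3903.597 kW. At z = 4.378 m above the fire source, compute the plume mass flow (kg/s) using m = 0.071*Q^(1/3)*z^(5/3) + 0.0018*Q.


Q^(1/3) = 15.745
z^(5/3) = 11.716
First term = 0.071 * 15.745 * 11.716 = 13.098
Second term = 0.0018 * 3903.597 = 7.0265
m = 20.125 kg/s

20.125 kg/s


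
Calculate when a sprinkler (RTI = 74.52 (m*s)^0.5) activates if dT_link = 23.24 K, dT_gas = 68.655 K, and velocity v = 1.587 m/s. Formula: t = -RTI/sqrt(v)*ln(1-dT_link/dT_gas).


dT_link/dT_gas = 0.33850
ln(1 - 0.33850) = -0.41325
t = -74.52 / sqrt(1.587) * -0.41325 = 24.445 s

24.445 s


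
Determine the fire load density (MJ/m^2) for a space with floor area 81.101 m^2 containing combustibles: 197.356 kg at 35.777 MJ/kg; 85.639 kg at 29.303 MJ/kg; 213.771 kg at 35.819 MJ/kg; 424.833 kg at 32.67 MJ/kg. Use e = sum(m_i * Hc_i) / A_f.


Total energy = 197.356*35.777 + 85.639*29.303 + 213.771*35.819 + 424.833*32.67
= 7060.806 + 2509.480 + 7657.063 + 13879.29
= 31106.64 MJ
e = 31106.64 / 81.101 = 383.55 MJ/m^2

383.55 MJ/m^2


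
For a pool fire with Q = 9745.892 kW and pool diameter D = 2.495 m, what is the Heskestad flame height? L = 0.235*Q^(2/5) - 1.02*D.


Q^(2/5) = 39.403
0.235 * Q^(2/5) = 9.2597
1.02 * D = 2.5449
L = 6.7148 m

6.7148 m


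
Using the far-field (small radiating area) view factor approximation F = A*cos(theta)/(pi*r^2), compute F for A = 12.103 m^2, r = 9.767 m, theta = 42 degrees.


cos(42 deg) = 0.74314
pi*r^2 = 299.69
F = 12.103 * 0.74314 / 299.69 = 0.030012

0.030012


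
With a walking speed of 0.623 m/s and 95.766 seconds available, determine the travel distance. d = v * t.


d = 0.623 * 95.766 = 59.662 m

59.662 m


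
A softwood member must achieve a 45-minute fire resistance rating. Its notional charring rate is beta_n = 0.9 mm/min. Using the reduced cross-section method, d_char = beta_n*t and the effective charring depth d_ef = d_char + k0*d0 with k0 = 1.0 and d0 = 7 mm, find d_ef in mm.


d_char = 0.9 * 45 = 40.5 mm
d_ef = 40.5 + 1.0*7 = 47.5 mm

47.5 mm


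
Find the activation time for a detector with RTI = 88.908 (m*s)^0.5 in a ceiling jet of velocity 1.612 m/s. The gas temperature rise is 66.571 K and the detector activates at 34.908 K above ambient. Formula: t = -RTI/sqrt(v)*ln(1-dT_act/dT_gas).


dT_act/dT_gas = 0.52437
ln(1 - 0.52437) = -0.74312
t = -88.908 / sqrt(1.612) * -0.74312 = 52.038 s

52.038 s


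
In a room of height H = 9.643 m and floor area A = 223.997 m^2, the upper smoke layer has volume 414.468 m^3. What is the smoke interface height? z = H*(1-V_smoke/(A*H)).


V/(A*H) = 0.19188
1 - 0.19188 = 0.80812
z = 9.643 * 0.80812 = 7.7927 m

7.7927 m


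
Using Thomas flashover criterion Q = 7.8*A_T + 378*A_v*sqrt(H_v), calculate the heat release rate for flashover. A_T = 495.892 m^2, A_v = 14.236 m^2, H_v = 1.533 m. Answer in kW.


7.8*A_T = 3868.0
sqrt(H_v) = 1.2381
378*A_v*sqrt(H_v) = 6662.7
Q = 3868.0 + 6662.7 = 10531 kW

10531 kW


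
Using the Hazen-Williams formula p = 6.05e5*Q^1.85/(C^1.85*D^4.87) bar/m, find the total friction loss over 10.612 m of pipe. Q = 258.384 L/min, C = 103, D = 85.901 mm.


Q^1.85 = 29020
C^1.85 = 5293.6
D^4.87 = 2.6216e+09
p/m = 0.0012651 bar/m
p_total = 0.0012651 * 10.612 = 0.013425 bar

0.013425 bar


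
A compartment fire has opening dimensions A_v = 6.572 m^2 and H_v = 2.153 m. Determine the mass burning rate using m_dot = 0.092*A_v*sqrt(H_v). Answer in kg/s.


sqrt(H_v) = 1.4673
m_dot = 0.092 * 6.572 * 1.4673 = 0.88717 kg/s

0.88717 kg/s


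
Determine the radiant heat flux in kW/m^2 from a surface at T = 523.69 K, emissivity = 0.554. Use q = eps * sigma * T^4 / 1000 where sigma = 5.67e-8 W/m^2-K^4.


T^4 = 7.5214e+10
q = 0.554 * 5.67e-8 * 7.5214e+10 / 1000 = 2.3626 kW/m^2

2.3626 kW/m^2


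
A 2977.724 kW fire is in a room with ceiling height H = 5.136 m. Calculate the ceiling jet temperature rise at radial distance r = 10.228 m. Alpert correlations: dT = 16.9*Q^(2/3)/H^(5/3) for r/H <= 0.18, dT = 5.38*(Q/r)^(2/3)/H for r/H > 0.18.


r/H = 10.228 / 5.136 = 1.9914
r/H > 0.18, so dT = 5.38*(Q/r)^(2/3)/H
Q/r = 291.13
(Q/r)^(2/3) = 43.927
dT = 5.38 * 43.927 / 5.136 = 46.014 K

46.014 K


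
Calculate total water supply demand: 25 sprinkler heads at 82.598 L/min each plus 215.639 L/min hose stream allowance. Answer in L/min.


Sprinkler demand = 25 * 82.598 = 2064.95 L/min
Total = 2064.95 + 215.639 = 2280.589 L/min

2280.589 L/min


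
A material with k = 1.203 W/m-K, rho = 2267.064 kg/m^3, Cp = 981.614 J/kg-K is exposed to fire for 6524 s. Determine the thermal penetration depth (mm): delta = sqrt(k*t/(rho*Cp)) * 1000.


alpha = 1.203 / (2267.064 * 981.614) = 5.4058e-07 m^2/s
alpha * t = 0.0035268
delta = sqrt(0.0035268) * 1000 = 59.386 mm

59.386 mm


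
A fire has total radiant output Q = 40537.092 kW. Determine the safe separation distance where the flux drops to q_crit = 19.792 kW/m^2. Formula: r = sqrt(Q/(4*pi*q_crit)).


4*pi*q_crit = 248.71
Q/(4*pi*q_crit) = 162.99
r = sqrt(162.99) = 12.767 m

12.767 m


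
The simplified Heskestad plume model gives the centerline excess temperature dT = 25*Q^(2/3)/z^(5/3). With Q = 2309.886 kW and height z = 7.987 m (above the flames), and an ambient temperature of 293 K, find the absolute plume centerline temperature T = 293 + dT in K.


Q^(2/3) = 174.74
z^(5/3) = 31.913
dT = 25 * 174.74 / 31.913 = 136.89 K
T = 293 + 136.89 = 429.89 K

429.89 K


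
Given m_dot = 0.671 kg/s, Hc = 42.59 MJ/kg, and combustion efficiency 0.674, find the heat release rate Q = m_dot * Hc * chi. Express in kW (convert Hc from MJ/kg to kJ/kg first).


Hc = 42.59 MJ/kg = 42.59 * 1000 kJ/kg = 42590 kJ/kg
Q = 0.671 kg/s * 42590 kJ/kg * 0.674 = 19261 kW

19261 kW


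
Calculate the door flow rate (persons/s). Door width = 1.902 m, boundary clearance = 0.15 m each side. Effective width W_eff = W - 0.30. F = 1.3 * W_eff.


W_eff = 1.902 - 0.30 = 1.602 m
F = 1.3 * 1.602 = 2.0826 persons/s

2.0826 persons/s


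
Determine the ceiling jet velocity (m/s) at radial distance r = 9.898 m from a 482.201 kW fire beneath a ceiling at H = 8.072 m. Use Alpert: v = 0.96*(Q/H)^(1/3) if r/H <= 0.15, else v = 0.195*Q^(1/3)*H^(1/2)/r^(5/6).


r/H = 9.898 / 8.072 = 1.2262
r/H > 0.15, so v = 0.195*Q^(1/3)*H^(1/2)/r^(5/6)
Q^(1/3) = 7.8417
H^(1/2) = 2.8411
r^(5/6) = 6.7550
v = 0.195 * 7.8417 * 2.8411 / 6.7550 = 0.64315 m/s

0.64315 m/s


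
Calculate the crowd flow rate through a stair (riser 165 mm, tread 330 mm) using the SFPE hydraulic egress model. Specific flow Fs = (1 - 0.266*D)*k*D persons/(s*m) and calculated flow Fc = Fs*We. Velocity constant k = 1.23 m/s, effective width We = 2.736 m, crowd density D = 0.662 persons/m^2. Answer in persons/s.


1 - 0.266*D = 1 - 0.266*0.662 = 0.82391
Fs = 0.82391 * 1.23 * 0.662 = 0.67088 persons/(s*m)
Fc = 0.67088 * 2.736 = 1.8355 persons/s

1.8355 persons/s


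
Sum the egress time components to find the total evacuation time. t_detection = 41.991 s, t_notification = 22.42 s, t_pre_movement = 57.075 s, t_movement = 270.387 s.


Total = 41.991 + 22.42 + 57.075 + 270.387 = 391.873 s

391.873 s


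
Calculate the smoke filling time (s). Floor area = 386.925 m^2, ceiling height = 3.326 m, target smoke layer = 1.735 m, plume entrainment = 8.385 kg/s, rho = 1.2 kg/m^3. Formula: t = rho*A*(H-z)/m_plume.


H - z = 1.591 m
t = 1.2 * 386.925 * 1.591 / 8.385 = 88.100 s

88.100 s


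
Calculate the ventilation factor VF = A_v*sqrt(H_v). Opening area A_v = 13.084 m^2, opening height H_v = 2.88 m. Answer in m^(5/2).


sqrt(H_v) = 1.6971
VF = 13.084 * 1.6971 = 22.204 m^(5/2)

22.204 m^(5/2)


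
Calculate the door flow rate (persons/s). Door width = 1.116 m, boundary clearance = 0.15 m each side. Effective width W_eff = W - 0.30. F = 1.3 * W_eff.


W_eff = 1.116 - 0.30 = 0.816 m
F = 1.3 * 0.816 = 1.0608 persons/s

1.0608 persons/s


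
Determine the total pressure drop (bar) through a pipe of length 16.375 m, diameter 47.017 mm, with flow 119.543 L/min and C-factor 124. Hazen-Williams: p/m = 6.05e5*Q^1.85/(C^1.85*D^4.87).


Q^1.85 = 6973.0
C^1.85 = 7461.6
D^4.87 = 1.3928e+08
p/m = 0.0040594 bar/m
p_total = 0.0040594 * 16.375 = 0.066473 bar

0.066473 bar


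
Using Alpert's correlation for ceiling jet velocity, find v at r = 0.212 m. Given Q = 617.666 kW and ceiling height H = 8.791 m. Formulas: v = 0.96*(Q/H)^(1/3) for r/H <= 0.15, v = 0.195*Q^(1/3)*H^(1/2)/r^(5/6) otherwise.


r/H = 0.212 / 8.791 = 0.024116
r/H <= 0.15, so v = 0.96*(Q/H)^(1/3)
Q/H = 70.261
(Q/H)^(1/3) = 4.1264
v = 0.96 * 4.1264 = 3.9613 m/s

3.9613 m/s


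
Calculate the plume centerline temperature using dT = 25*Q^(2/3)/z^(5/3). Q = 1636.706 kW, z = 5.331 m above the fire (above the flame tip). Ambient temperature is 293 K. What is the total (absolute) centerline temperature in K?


Q^(2/3) = 138.88
z^(5/3) = 16.269
dT = 25 * 138.88 / 16.269 = 213.42 K
T = 293 + 213.42 = 506.42 K

506.42 K


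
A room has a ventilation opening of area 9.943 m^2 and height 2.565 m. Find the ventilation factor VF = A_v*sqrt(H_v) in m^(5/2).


sqrt(H_v) = 1.6016
VF = 9.943 * 1.6016 = 15.924 m^(5/2)

15.924 m^(5/2)


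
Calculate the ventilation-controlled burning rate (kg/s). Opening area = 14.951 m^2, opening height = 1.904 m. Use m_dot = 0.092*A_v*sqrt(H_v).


sqrt(H_v) = 1.3799
m_dot = 0.092 * 14.951 * 1.3799 = 1.8980 kg/s

1.8980 kg/s


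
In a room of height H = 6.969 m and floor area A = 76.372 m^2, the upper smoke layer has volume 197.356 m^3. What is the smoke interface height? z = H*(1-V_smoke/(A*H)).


V/(A*H) = 0.37081
1 - 0.37081 = 0.62919
z = 6.969 * 0.62919 = 4.3849 m

4.3849 m


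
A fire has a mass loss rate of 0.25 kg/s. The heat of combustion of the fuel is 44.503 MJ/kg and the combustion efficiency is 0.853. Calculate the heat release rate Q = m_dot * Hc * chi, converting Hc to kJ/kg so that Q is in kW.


Hc = 44.503 MJ/kg = 44.503 * 1000 kJ/kg = 44503 kJ/kg
Q = 0.25 kg/s * 44503 kJ/kg * 0.853 = 9490.3 kW

9490.3 kW
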